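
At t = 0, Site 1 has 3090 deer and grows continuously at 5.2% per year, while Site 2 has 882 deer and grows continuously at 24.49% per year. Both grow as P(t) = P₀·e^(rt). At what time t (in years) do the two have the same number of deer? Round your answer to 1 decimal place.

3090·e^(0.052t) = 882·e^(0.2449t)
3090/882 = e^((0.2449 − 0.052)t) → ln(3.5034) = 0.1929·t
t = 1.25373 / 0.1929

t ≈ 6.5 years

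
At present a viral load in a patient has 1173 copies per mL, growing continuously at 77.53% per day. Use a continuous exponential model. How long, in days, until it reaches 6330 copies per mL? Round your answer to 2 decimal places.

6330 = 1173 · e^(0.7753·t)
t = ln(6330/1173) / 0.7753 = ln(5.39642) / 0.7753 = 1.68574 / 0.7753

t ≈ 2.17 days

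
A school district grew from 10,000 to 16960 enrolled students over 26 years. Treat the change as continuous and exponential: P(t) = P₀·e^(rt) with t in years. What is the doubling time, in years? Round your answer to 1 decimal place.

doubling time ≈ 34.1 years

r = ln(16960/10000) / 26 = ln(1.696) / 26 ≈ 0.020318 per year
doubling time = ln 2 / |r| = 0.69315 / 0.020318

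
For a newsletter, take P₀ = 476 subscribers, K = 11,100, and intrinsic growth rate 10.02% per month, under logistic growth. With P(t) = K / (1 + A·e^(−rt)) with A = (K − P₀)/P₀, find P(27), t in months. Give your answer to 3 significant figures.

≈ 4,450 subscribers

A = (11100 − 476)/476 = 22.31933
P(27) = 11100 / (1 + 22.31933·e^(−0.1002·27)) = 11100 / (1 + 22.31933·0.066844)
= 11100 / 2.4919 ≈ 4454.43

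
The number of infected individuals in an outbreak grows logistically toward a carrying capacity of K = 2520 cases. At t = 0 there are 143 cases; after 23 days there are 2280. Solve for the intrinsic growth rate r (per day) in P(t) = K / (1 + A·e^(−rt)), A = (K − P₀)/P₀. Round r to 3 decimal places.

A = (2520 − 143)/143 = 16.62238
2280 = 2520/(1 + 16.62238·e^(−r·23)) → e^(−23r) = (1.10526 − 1)/16.62238 = 0.006333
r = −ln(0.006333)/23 = 5.06204/23

r ≈ 0.220 per day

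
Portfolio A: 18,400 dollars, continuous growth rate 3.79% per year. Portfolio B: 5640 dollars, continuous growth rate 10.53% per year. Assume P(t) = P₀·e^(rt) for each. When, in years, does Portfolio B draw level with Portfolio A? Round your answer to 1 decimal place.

18400·e^(0.0379t) = 5640·e^(0.1053t)
18400/5640 = e^((0.1053 − 0.0379)t) → ln(3.26241) = 0.0674·t
t = 1.18247 / 0.0674

t ≈ 17.5 years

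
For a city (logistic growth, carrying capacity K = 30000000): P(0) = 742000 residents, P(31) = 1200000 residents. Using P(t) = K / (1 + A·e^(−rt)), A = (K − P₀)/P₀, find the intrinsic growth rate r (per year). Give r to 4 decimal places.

A = (30000000 − 742000)/742000 = 39.43127
1200000 = 30000000/(1 + 39.43127·e^(−r·31)) → e^(−31r) = (25 − 1)/39.43127 = 0.608654
r = −ln(0.608654)/31 = 0.49651/31

r ≈ 0.0160 per year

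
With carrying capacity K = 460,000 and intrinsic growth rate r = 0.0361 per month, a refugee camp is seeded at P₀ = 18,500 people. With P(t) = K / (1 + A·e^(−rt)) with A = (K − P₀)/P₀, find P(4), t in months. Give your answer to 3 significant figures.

≈ 21,200 people

A = (460000 − 18500)/18500 = 23.86486
P(4) = 460000 / (1 + 23.86486·e^(−0.0361·4)) = 460000 / (1 + 23.86486·0.865541)
= 460000 / 21.65603 ≈ 21241.2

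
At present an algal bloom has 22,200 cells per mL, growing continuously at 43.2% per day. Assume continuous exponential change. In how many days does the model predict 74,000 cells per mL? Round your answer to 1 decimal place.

t ≈ 2.8 days

74000 = 22200 · e^(0.432·t)
t = ln(74000/22200) / 0.432 = ln(3.33333) / 0.432 = 1.20397 / 0.432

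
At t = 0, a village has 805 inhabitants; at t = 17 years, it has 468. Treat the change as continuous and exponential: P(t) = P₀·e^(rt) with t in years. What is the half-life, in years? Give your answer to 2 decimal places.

half-life ≈ 21.73 years

r = ln(468/805) / 17 = ln(0.58137) / 17 ≈ -0.031904 per year
half-life = ln 2 / |r| = 0.69315 / 0.031904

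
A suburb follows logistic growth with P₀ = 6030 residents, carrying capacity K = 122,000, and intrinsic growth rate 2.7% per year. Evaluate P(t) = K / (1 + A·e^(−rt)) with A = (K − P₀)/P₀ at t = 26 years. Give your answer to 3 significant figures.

A = (122000 − 6030)/6030 = 19.23217
P(26) = 122000 / (1 + 19.23217·e^(−0.027·26)) = 122000 / (1 + 19.23217·0.495593)
= 122000 / 10.53133 ≈ 11584.48

≈ 11,600 residents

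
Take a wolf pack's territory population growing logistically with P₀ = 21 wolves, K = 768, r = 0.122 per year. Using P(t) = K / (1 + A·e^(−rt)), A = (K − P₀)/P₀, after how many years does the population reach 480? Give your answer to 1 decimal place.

A = (768 − 21)/21 = 35.57143
480 = 768/(1 + 35.57143·e^(−0.122t)) → 1 + 35.57143·e^(−0.122t) = 1.6
e^(−0.122t) = 0.016867 → t = ln(59.28571)/0.122 = 4.08237/0.122

t ≈ 33.5 years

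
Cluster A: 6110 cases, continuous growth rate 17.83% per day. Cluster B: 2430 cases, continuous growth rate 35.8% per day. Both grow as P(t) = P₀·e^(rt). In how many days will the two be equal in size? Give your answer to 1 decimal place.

6110·e^(0.1783t) = 2430·e^(0.358t)
6110/2430 = e^((0.358 − 0.1783)t) → ln(2.5144) = 0.1797·t
t = 0.92204 / 0.1797

t ≈ 5.1 days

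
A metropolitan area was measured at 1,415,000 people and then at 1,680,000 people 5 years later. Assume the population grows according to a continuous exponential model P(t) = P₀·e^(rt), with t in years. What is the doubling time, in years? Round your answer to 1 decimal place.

r = ln(1680000/1415000) / 5 = ln(1.18728) / 5 ≈ 0.034333 per year
doubling time = ln 2 / |r| = 0.69315 / 0.034333

doubling time ≈ 20.2 years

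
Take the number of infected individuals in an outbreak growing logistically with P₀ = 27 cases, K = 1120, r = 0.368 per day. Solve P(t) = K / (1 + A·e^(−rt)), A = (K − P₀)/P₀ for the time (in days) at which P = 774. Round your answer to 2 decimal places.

t ≈ 12.24 days

A = (1120 − 27)/27 = 40.48148
774 = 1120/(1 + 40.48148·e^(−0.368t)) → 1 + 40.48148·e^(−0.368t) = 1.44703
e^(−0.368t) = 0.011043 → t = ln(90.55684)/0.368 = 4.50598/0.368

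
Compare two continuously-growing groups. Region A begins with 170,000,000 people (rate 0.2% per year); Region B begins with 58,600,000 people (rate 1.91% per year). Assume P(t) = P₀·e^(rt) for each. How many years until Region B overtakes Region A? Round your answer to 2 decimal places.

t ≈ 62.28 years

170000000·e^(0.002t) = 58600000·e^(0.0191t)
170000000/58600000 = e^((0.0191 − 0.002)t) → ln(2.90102) = 0.0171·t
t = 1.06506 / 0.0171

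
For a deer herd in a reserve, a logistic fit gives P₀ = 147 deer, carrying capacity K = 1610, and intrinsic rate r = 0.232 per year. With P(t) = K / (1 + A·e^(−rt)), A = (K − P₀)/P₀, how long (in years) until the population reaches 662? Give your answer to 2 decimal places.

t ≈ 8.36 years

A = (1610 − 147)/147 = 9.95238
662 = 1610/(1 + 9.95238·e^(−0.232t)) → 1 + 9.95238·e^(−0.232t) = 2.43202
e^(−0.232t) = 0.143888 → t = ln(6.94987)/0.232 = 1.93872/0.232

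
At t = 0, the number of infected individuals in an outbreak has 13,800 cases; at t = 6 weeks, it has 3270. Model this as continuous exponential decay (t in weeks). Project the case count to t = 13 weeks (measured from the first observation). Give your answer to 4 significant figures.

≈ 609.5 cases

r = ln(3270/13800) / 6 ≈ -0.23998 per week
P(13) = 13800 · e^(-0.23998·13) = 13800 · 0.04417 ≈ 609.53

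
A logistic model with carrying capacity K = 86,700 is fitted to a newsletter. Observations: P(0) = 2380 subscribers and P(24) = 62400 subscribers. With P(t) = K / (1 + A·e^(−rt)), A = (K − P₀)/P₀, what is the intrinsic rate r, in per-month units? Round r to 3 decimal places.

r ≈ 0.188 per month

A = (86700 − 2380)/2380 = 35.42857
62400 = 86700/(1 + 35.42857·e^(−r·24)) → e^(−24r) = (1.38942 − 1)/35.42857 = 0.010992
r = −ln(0.010992)/24 = 4.51061/24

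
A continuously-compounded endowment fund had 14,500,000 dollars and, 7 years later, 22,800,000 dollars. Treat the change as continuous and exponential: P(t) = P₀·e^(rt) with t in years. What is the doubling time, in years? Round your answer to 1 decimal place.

doubling time ≈ 10.7 years

r = ln(22800000/14500000) / 7 = ln(1.57241) / 7 ≈ 0.064659 per year
doubling time = ln 2 / |r| = 0.69315 / 0.064659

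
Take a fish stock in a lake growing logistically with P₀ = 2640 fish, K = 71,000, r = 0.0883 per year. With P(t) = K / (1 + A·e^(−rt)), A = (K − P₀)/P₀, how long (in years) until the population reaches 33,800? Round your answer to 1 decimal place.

A = (71000 − 2640)/2640 = 25.89394
33800 = 71000/(1 + 25.89394·e^(−0.0883t)) → 1 + 25.89394·e^(−0.0883t) = 2.10059
e^(−0.0883t) = 0.042504 → t = ln(23.52729)/0.0883 = 3.15816/0.0883

t ≈ 35.8 years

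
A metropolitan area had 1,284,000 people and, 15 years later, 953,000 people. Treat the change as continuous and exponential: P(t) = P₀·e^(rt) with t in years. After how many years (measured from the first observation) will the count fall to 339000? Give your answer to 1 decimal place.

t ≈ 67.0 years

r = ln(953000/1284000) / 15 ≈ -0.019875 per year
t = ln(339000/1284000) / r = -1.33174 / -0.019875 ≈ 67.007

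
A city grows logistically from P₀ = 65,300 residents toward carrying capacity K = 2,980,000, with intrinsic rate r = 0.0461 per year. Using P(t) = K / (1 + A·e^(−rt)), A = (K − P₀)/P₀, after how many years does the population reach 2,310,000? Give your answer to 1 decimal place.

t ≈ 109.2 years

A = (2980000 − 65300)/65300 = 44.63553
2310000 = 2980000/(1 + 44.63553·e^(−0.0461t)) → 1 + 44.63553·e^(−0.0461t) = 1.29004
e^(−0.0461t) = 0.006498 → t = ln(153.89264)/0.0461 = 5.03626/0.0461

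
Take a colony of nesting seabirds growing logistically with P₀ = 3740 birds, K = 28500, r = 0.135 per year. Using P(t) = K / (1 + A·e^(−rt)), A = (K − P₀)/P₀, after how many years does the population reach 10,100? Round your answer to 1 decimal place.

t ≈ 9.6 years

A = (28500 − 3740)/3740 = 6.62032
10100 = 28500/(1 + 6.62032·e^(−0.135t)) → 1 + 6.62032·e^(−0.135t) = 2.82178
e^(−0.135t) = 0.27518 → t = ln(3.63398)/0.135 = 1.29033/0.135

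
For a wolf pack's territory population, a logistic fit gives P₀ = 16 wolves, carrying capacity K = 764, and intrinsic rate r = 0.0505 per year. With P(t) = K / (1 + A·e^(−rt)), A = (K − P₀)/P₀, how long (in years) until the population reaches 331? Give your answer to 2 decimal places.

A = (764 − 16)/16 = 46.75
331 = 764/(1 + 46.75·e^(−0.0505t)) → 1 + 46.75·e^(−0.0505t) = 2.30816
e^(−0.0505t) = 0.027982 → t = ln(35.7373)/0.0505 = 3.57619/0.0505

t ≈ 70.82 years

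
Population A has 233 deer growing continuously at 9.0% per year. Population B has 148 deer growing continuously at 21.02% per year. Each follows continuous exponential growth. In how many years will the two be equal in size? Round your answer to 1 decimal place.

t ≈ 3.8 years

233·e^(0.09t) = 148·e^(0.2102t)
233/148 = e^((0.2102 − 0.09)t) → ln(1.57432) = 0.1202·t
t = 0.45383 / 0.1202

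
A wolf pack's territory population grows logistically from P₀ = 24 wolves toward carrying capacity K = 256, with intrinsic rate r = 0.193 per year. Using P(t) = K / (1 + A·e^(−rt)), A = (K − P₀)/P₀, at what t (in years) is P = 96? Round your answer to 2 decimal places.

t ≈ 9.11 years

A = (256 − 24)/24 = 9.66667
96 = 256/(1 + 9.66667·e^(−0.193t)) → 1 + 9.66667·e^(−0.193t) = 2.66667
e^(−0.193t) = 0.172414 → t = ln(5.8)/0.193 = 1.75786/0.193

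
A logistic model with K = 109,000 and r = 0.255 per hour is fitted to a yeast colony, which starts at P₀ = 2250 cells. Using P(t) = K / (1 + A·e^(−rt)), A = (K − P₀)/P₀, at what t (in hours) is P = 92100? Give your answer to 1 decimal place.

t ≈ 21.8 hours

A = (109000 − 2250)/2250 = 47.44444
92100 = 109000/(1 + 47.44444·e^(−0.255t)) → 1 + 47.44444·e^(−0.255t) = 1.1835
e^(−0.255t) = 0.003868 → t = ln(258.55819)/0.255 = 5.55512/0.255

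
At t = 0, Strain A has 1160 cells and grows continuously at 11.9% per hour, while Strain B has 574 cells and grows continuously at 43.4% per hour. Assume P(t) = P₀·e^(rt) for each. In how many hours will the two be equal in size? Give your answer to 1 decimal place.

1160·e^(0.119t) = 574·e^(0.434t)
1160/574 = e^((0.434 − 0.119)t) → ln(2.02091) = 0.315·t
t = 0.70355 / 0.315

t ≈ 2.2 hours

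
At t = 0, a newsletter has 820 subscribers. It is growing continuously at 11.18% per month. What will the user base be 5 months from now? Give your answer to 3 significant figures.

P(5) = 820 · e^(0.1118·5) = 820 · e^(0.559)
= 820 · 1.74892 ≈ 1434.12

≈ 1,430 subscribers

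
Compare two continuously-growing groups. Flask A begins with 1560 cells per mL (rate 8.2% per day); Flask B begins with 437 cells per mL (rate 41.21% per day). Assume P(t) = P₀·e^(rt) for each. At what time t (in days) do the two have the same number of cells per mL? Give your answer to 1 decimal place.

t ≈ 3.9 days

1560·e^(0.082t) = 437·e^(0.4121t)
1560/437 = e^((0.4121 − 0.082)t) → ln(3.56979) = 0.3301·t
t = 1.27251 / 0.3301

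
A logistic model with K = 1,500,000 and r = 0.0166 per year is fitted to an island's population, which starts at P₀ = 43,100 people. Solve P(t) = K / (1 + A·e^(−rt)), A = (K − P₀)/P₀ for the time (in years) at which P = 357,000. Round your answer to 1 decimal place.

A = (1500000 − 43100)/43100 = 33.80278
357000 = 1500000/(1 + 33.80278·e^(−0.0166t)) → 1 + 33.80278·e^(−0.0166t) = 4.20168
e^(−0.0166t) = 0.094716 → t = ln(10.55782)/0.0166 = 2.35687/0.0166

t ≈ 142.0 years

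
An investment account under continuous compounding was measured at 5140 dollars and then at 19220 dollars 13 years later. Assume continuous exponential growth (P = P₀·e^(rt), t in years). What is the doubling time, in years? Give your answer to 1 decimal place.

r = ln(19220/5140) / 13 = ln(3.7393) / 13 ≈ 0.101454 per year
doubling time = ln 2 / |r| = 0.69315 / 0.101454

doubling time ≈ 6.8 years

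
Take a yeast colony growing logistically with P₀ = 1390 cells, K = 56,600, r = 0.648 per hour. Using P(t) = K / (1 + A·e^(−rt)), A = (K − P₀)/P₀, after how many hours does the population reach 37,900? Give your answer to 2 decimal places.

A = (56600 − 1390)/1390 = 39.71942
37900 = 56600/(1 + 39.71942·e^(−0.648t)) → 1 + 39.71942·e^(−0.648t) = 1.4934
e^(−0.648t) = 0.012422 → t = ln(80.50087)/0.648 = 4.38827/0.648

t ≈ 6.77 hours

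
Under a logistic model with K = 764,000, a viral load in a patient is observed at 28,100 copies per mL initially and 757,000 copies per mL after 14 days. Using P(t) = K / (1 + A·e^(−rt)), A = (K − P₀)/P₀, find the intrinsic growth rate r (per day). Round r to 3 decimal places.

A = (764000 − 28100)/28100 = 26.18861
757000 = 764000/(1 + 26.18861·e^(−r·14)) → e^(−14r) = (1.00925 − 1)/26.18861 = 0.000353
r = −ln(0.000353)/14 = 7.94878/14

r ≈ 0.568 per day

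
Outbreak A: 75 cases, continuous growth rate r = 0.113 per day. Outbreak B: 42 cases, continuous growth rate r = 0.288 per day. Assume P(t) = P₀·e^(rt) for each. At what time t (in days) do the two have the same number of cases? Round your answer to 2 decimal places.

t ≈ 3.31 days

75·e^(0.113t) = 42·e^(0.288t)
75/42 = e^((0.288 − 0.113)t) → ln(1.78571) = 0.175·t
t = 0.57982 / 0.175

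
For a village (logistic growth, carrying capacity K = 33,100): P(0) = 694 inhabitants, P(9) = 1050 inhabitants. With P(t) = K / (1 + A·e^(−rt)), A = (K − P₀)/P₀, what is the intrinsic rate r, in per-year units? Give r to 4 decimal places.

A = (33100 − 694)/694 = 46.69452
1050 = 33100/(1 + 46.69452·e^(−r·9)) → e^(−9r) = (31.52381 − 1)/46.69452 = 0.653691
r = −ln(0.653691)/9 = 0.42512/9

r ≈ 0.0472 per year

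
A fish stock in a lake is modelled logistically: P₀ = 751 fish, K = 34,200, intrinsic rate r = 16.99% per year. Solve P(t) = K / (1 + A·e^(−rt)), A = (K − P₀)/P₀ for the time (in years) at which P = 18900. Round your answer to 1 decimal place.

t ≈ 23.6 years

A = (34200 − 751)/751 = 44.53928
18900 = 34200/(1 + 44.53928·e^(−0.1699t)) → 1 + 44.53928·e^(−0.1699t) = 1.80952
e^(−0.1699t) = 0.018176 → t = ln(55.01911)/0.1699 = 4.00768/0.1699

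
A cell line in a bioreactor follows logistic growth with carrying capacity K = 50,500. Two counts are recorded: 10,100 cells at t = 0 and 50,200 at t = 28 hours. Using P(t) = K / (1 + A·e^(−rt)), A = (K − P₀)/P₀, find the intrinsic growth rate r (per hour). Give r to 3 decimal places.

A = (50500 − 10100)/10100 = 4
50200 = 50500/(1 + 4·e^(−r·28)) → e^(−28r) = (1.00598 − 1)/4 = 0.001494
r = −ln(0.001494)/28 = 6.50628/28

r ≈ 0.232 per hour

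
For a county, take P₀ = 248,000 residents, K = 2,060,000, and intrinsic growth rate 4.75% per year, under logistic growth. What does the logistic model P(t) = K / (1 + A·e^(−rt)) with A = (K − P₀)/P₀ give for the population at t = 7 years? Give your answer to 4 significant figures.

≈ 330,100 residents

A = (2060000 − 248000)/248000 = 7.30645
P(7) = 2060000 / (1 + 7.30645·e^(−0.0475·7)) = 2060000 / (1 + 7.30645·0.717129)
= 2060000 / 6.23967 ≈ 330145.88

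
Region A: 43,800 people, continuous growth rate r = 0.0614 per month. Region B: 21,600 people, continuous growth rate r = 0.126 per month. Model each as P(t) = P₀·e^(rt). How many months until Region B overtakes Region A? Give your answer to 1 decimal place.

t ≈ 10.9 months

43800·e^(0.0614t) = 21600·e^(0.126t)
43800/21600 = e^((0.126 − 0.0614)t) → ln(2.02778) = 0.0646·t
t = 0.70694 / 0.0646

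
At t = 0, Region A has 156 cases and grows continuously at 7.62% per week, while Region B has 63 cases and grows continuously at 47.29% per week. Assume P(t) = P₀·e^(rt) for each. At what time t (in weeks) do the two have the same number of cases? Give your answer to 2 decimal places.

156·e^(0.0762t) = 63·e^(0.4729t)
156/63 = e^((0.4729 − 0.0762)t) → ln(2.47619) = 0.3967·t
t = 0.90672 / 0.3967

t ≈ 2.29 weeks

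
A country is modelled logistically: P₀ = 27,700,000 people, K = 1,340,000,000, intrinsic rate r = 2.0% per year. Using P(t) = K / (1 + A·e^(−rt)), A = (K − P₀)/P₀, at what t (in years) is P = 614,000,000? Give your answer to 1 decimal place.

t ≈ 184.5 years

A = (1340000000 − 27700000)/27700000 = 47.37545
614000000 = 1340000000/(1 + 47.37545·e^(−0.02t)) → 1 + 47.37545·e^(−0.02t) = 2.18241
e^(−0.02t) = 0.024958 → t = ln(40.06684)/0.02 = 3.69055/0.02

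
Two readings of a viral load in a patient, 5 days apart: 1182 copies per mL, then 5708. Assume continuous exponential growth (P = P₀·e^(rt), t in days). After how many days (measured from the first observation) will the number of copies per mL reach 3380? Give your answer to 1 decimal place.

r = ln(5708/1182) / 5 ≈ 0.314932 per day
t = ln(3380/1182) / r = 1.05067 / 0.314932 ≈ 3.336

t ≈ 3.3 days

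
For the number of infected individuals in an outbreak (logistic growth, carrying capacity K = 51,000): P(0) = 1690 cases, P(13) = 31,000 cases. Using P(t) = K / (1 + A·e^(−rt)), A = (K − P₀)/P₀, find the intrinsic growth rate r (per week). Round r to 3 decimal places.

r ≈ 0.293 per week

A = (51000 − 1690)/1690 = 29.17751
31000 = 51000/(1 + 29.17751·e^(−r·13)) → e^(−13r) = (1.64516 − 1)/29.17751 = 0.022112
r = −ln(0.022112)/13 = 3.81165/13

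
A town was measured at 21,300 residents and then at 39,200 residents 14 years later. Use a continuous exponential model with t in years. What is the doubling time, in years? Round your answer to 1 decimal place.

doubling time ≈ 15.9 years

r = ln(39200/21300) / 14 = ln(1.84038) / 14 ≈ 0.043569 per year
doubling time = ln 2 / |r| = 0.69315 / 0.043569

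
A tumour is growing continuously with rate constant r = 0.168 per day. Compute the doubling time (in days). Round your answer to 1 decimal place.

doubling time ≈ 4.1 days

doubling time = ln(2) / |r| = 0.69315 / 0.168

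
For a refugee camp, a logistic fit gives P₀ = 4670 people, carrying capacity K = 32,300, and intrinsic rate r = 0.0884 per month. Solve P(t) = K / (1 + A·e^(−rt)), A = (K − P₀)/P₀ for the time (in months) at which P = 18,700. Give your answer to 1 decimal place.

t ≈ 23.7 months

A = (32300 − 4670)/4670 = 5.91649
18700 = 32300/(1 + 5.91649·e^(−0.0884t)) → 1 + 5.91649·e^(−0.0884t) = 1.72727
e^(−0.0884t) = 0.122923 → t = ln(8.13517)/0.0884 = 2.0962/0.0884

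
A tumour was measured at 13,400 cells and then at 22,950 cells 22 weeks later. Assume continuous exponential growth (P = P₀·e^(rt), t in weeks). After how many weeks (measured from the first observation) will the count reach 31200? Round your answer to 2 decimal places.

r = ln(22950/13400) / 22 ≈ 0.024457 per week
t = ln(31200/13400) / r = 0.84516 / 0.024457 ≈ 34.557

t ≈ 34.56 weeks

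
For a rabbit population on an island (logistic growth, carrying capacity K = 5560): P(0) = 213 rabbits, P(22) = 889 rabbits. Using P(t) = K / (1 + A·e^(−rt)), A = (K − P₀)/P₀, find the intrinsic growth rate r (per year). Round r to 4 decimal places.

r ≈ 0.0711 per year

A = (5560 − 213)/213 = 25.10329
889 = 5560/(1 + 25.10329·e^(−r·22)) → e^(−22r) = (6.25422 − 1)/25.10329 = 0.209304
r = −ln(0.209304)/22 = 1.56397/22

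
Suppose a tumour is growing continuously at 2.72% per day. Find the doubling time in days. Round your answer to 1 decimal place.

doubling time = ln(2) / |r| = 0.69315 / 0.0272

doubling time ≈ 25.5 days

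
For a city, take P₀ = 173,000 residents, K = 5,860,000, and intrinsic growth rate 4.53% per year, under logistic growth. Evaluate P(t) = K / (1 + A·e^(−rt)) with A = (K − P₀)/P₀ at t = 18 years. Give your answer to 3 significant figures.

≈ 377,000 residents

A = (5860000 − 173000)/173000 = 32.87283
P(18) = 5860000 / (1 + 32.87283·e^(−0.0453·18)) = 5860000 / (1 + 32.87283·0.442462)
= 5860000 / 15.54499 ≈ 376970.35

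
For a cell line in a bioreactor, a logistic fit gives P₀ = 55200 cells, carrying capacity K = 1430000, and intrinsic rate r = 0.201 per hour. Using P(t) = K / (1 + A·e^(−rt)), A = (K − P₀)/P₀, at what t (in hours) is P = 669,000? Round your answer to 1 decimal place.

t ≈ 15.4 hours

A = (1430000 − 55200)/55200 = 24.9058
669000 = 1430000/(1 + 24.9058·e^(−0.201t)) → 1 + 24.9058·e^(−0.201t) = 2.13752
e^(−0.201t) = 0.045673 → t = ln(21.89485)/0.201 = 3.08625/0.201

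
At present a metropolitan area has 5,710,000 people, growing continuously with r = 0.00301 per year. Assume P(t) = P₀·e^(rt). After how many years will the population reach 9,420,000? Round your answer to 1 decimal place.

t ≈ 166.3 years

9420000 = 5710000 · e^(0.00301·t)
t = ln(9420000/5710000) / 0.00301 = ln(1.64974) / 0.00301 = 0.50062 / 0.00301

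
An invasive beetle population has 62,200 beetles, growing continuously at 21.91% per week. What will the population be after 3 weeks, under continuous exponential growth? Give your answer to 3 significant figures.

≈ 120,000 beetles

P(3) = 62200 · e^(0.2191·3) = 62200 · e^(0.6573)
= 62200 · 1.92958 ≈ 120019.59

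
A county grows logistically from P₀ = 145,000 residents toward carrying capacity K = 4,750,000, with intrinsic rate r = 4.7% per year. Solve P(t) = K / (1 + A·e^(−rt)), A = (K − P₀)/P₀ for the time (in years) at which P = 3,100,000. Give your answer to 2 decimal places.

A = (4750000 − 145000)/145000 = 31.75862
3100000 = 4750000/(1 + 31.75862·e^(−0.047t)) → 1 + 31.75862·e^(−0.047t) = 1.53226
e^(−0.047t) = 0.016759 → t = ln(59.66771)/0.047 = 4.08879/0.047

t ≈ 87.00 years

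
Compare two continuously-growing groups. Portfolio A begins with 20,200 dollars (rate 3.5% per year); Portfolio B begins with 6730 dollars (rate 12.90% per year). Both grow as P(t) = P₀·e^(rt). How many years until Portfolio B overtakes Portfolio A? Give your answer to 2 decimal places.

20200·e^(0.035t) = 6730·e^(0.129t)
20200/6730 = e^((0.129 − 0.035)t) → ln(3.00149) = 0.094·t
t = 1.09911 / 0.094

t ≈ 11.69 years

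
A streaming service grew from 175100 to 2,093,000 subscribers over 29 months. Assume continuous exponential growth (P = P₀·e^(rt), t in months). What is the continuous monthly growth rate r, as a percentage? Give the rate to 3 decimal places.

r ≈ 8.555% per month

2093000 = 175100 · e^(r·29)
e^(29r) = 2093000/175100 = 11.95317
r = ln(11.95317) / 29 = 2.481 / 29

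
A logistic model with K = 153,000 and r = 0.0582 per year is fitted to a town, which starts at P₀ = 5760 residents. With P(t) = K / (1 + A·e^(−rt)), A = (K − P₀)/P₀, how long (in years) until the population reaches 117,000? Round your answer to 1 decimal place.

A = (153000 − 5760)/5760 = 25.5625
117000 = 153000/(1 + 25.5625·e^(−0.0582t)) → 1 + 25.5625·e^(−0.0582t) = 1.30769
e^(−0.0582t) = 0.012037 → t = ln(83.07812)/0.0582 = 4.41978/0.0582

t ≈ 75.9 years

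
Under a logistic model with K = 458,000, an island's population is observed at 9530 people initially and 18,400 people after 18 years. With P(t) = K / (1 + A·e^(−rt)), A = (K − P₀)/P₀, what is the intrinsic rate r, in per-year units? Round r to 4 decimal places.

A = (458000 − 9530)/9530 = 47.05876
18400 = 458000/(1 + 47.05876·e^(−r·18)) → e^(−18r) = (24.8913 − 1)/47.05876 = 0.507691
r = −ln(0.507691)/18 = 0.67788/18

r ≈ 0.0377 per year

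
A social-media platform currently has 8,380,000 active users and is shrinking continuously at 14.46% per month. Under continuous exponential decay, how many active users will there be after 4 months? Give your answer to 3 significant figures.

P(4) = 8380000 · e^(-0.1446·4) = 8380000 · e^(-0.5784)
= 8380000 · 0.56079 ≈ 4699461.44

≈ 4,700,000 active users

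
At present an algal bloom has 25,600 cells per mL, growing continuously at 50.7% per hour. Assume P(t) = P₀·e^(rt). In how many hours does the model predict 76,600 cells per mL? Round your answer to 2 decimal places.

t ≈ 2.16 hours

76600 = 25600 · e^(0.507·t)
t = ln(76600/25600) / 0.507 = ln(2.99219) / 0.507 = 1.096 / 0.507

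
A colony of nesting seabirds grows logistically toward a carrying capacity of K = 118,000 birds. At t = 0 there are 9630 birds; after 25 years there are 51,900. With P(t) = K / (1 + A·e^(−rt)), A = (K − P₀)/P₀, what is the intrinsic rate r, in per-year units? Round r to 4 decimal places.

r ≈ 0.0872 per year

A = (118000 − 9630)/9630 = 11.25337
51900 = 118000/(1 + 11.25337·e^(−r·25)) → e^(−25r) = (2.2736 − 1)/11.25337 = 0.113175
r = −ln(0.113175)/25 = 2.17882/25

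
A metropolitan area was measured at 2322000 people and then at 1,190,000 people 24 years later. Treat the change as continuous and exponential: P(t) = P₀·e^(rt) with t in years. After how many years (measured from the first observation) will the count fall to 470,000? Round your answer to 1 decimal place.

r = ln(1190000/2322000) / 24 ≈ -0.027853 per year
t = ln(470000/2322000) / r = -1.59745 / -0.027853 ≈ 57.353

t ≈ 57.4 years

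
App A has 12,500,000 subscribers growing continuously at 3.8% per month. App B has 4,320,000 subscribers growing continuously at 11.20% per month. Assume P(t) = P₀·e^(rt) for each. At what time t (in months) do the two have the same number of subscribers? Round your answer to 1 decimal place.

t ≈ 14.4 months

12500000·e^(0.038t) = 4320000·e^(0.112t)
12500000/4320000 = e^((0.112 − 0.038)t) → ln(2.89352) = 0.074·t
t = 1.06247 / 0.074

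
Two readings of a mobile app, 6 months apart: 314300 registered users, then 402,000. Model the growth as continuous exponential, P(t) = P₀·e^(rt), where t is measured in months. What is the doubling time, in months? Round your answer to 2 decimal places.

r = ln(402000/314300) / 6 = ln(1.27903) / 6 ≈ 0.041017 per month
doubling time = ln 2 / |r| = 0.69315 / 0.041017

doubling time ≈ 16.90 months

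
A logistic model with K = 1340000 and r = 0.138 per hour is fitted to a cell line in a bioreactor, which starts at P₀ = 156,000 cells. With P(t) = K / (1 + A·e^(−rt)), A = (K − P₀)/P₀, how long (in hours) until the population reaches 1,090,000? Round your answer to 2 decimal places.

t ≈ 25.36 hours

A = (1340000 − 156000)/156000 = 7.58974
1090000 = 1340000/(1 + 7.58974·e^(−0.138t)) → 1 + 7.58974·e^(−0.138t) = 1.22936
e^(−0.138t) = 0.030219 → t = ln(33.09128)/0.138 = 3.49927/0.138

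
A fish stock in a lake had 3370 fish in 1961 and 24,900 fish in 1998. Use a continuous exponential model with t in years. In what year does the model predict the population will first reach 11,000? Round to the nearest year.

r = ln(24900/3370) / 37 = 1.99996/37 ≈ 0.054053 per year
t = ln(11000/3370) / r = 1.18298/0.054053 ≈ 21.89 years after 1961

year 1983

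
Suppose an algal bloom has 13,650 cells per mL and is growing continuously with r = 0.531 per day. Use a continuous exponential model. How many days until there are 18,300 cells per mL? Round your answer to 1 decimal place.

18300 = 13650 · e^(0.531·t)
t = ln(18300/13650) / 0.531 = ln(1.34066) / 0.531 = 0.29316 / 0.531

t ≈ 0.6 days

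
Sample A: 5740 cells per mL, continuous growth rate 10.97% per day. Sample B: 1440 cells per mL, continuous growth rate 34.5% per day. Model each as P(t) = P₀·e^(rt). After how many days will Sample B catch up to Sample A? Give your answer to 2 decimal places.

t ≈ 5.88 days

5740·e^(0.1097t) = 1440·e^(0.345t)
5740/1440 = e^((0.345 − 0.1097)t) → ln(3.98611) = 0.2353·t
t = 1.38282 / 0.2353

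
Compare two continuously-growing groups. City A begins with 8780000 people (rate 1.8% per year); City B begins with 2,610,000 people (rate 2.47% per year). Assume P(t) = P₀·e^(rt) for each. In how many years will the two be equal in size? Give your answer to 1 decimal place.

8780000·e^(0.018t) = 2610000·e^(0.0247t)
8780000/2610000 = e^((0.0247 − 0.018)t) → ln(3.36398) = 0.0067·t
t = 1.21313 / 0.0067

t ≈ 181.1 years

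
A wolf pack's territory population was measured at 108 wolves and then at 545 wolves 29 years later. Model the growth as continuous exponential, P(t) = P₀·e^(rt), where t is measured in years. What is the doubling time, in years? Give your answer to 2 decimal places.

r = ln(545/108) / 29 = ln(5.0463) / 29 ≈ 0.055816 per year
doubling time = ln 2 / |r| = 0.69315 / 0.055816

doubling time ≈ 12.42 years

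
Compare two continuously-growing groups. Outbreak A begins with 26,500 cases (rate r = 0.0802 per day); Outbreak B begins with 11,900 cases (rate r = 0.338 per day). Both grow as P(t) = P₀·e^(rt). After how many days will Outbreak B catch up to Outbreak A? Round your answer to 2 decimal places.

26500·e^(0.0802t) = 11900·e^(0.338t)
26500/11900 = e^((0.338 − 0.0802)t) → ln(2.22689) = 0.2578·t
t = 0.80061 / 0.2578

t ≈ 3.11 days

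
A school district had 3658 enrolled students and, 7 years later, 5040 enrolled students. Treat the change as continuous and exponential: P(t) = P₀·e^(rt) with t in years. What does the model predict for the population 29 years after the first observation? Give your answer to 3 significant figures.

r = ln(5040/3658) / 7 ≈ 0.045784 per year
P(29) = 3658 · e^(0.045784·29) = 3658 · 3.77252 ≈ 13799.87

≈ 13,800 enrolled students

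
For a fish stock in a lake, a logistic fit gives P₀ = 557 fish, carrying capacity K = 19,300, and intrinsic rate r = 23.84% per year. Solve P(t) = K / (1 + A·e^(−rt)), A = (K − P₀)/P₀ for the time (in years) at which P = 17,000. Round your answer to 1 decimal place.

A = (19300 − 557)/557 = 33.64991
17000 = 19300/(1 + 33.64991·e^(−0.2384t)) → 1 + 33.64991·e^(−0.2384t) = 1.13529
e^(−0.2384t) = 0.004021 → t = ln(248.71673)/0.2384 = 5.51631/0.2384

t ≈ 23.1 years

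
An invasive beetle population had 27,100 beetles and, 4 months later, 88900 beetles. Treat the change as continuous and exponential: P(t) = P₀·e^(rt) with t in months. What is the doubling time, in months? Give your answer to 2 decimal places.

doubling time ≈ 2.33 months

r = ln(88900/27100) / 4 = ln(3.28044) / 4 ≈ 0.296995 per month
doubling time = ln 2 / |r| = 0.69315 / 0.296995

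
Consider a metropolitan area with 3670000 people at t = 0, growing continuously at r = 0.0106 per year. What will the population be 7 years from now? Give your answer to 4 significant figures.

P(7) = 3670000 · e^(0.0106·7) = 3670000 · e^(0.0742)
= 3670000 · 1.07702 ≈ 3952671.43

≈ 3,953,000 people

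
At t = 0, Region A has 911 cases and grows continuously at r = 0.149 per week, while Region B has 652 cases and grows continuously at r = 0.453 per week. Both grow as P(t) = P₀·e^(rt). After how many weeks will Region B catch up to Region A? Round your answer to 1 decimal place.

t ≈ 1.1 weeks

911·e^(0.149t) = 652·e^(0.453t)
911/652 = e^((0.453 − 0.149)t) → ln(1.39724) = 0.304·t
t = 0.3345 / 0.304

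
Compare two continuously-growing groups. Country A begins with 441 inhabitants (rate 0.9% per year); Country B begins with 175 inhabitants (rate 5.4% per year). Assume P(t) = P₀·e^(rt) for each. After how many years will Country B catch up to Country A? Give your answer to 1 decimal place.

441·e^(0.009t) = 175·e^(0.054t)
441/175 = e^((0.054 − 0.009)t) → ln(2.52) = 0.045·t
t = 0.92426 / 0.045

t ≈ 20.5 years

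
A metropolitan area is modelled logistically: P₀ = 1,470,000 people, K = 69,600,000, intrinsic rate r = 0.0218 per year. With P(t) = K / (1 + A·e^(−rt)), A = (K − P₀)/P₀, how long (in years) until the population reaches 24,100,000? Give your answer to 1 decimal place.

A = (69600000 − 1470000)/1470000 = 46.34694
24100000 = 69600000/(1 + 46.34694·e^(−0.0218t)) → 1 + 46.34694·e^(−0.0218t) = 2.88797
e^(−0.0218t) = 0.040736 → t = ln(24.5486)/0.0218 = 3.20065/0.0218

t ≈ 146.8 years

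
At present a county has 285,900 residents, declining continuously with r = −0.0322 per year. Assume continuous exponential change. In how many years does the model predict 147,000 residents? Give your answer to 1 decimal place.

147000 = 285900 · e^(-0.0322·t)
t = ln(147000/285900) / -0.0322 = ln(0.51417) / -0.0322 = -0.66521 / -0.0322

t ≈ 20.7 years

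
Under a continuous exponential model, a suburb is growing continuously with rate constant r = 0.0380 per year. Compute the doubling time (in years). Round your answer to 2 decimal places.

doubling time = ln(2) / |r| = 0.69315 / 0.038

doubling time ≈ 18.24 years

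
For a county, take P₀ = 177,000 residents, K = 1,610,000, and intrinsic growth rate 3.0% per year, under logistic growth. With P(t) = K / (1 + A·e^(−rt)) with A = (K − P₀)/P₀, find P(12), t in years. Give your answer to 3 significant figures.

A = (1610000 − 177000)/177000 = 8.09605
P(12) = 1610000 / (1 + 8.09605·e^(−0.03·12)) = 1610000 / (1 + 8.09605·0.697676)
= 1610000 / 6.64842 ≈ 242162.83

≈ 242,000 residents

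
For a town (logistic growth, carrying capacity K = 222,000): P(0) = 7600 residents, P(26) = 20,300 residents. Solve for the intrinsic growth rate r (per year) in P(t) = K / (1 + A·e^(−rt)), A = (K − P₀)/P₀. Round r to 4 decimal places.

A = (222000 − 7600)/7600 = 28.21053
20300 = 222000/(1 + 28.21053·e^(−r·26)) → e^(−26r) = (10.93596 − 1)/28.21053 = 0.352208
r = −ln(0.352208)/26 = 1.04353/26

r ≈ 0.0401 per year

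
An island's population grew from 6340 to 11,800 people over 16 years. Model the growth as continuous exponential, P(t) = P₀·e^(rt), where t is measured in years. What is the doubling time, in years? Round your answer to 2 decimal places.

r = ln(11800/6340) / 16 = ln(1.8612) / 16 ≈ 0.038826 per year
doubling time = ln 2 / |r| = 0.69315 / 0.038826

doubling time ≈ 17.85 years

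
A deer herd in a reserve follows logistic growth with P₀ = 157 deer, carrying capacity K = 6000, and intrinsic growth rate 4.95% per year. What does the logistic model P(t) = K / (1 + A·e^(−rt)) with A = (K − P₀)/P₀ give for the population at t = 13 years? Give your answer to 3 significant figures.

A = (6000 − 157)/157 = 37.21656
P(13) = 6000 / (1 + 37.21656·e^(−0.0495·13)) = 6000 / (1 + 37.21656·0.52545)
= 6000 / 20.55545 ≈ 291.89

≈ 292 deer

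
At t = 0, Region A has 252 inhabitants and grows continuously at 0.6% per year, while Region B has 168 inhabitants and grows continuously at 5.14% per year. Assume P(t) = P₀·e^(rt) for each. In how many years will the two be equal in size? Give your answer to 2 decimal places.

252·e^(0.006t) = 168·e^(0.0514t)
252/168 = e^((0.0514 − 0.006)t) → ln(1.5) = 0.0454·t
t = 0.40547 / 0.0454

t ≈ 8.93 years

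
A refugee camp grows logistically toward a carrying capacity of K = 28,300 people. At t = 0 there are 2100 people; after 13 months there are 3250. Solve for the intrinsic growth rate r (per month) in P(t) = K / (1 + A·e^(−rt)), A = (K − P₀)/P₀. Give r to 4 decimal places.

r ≈ 0.0370 per month

A = (28300 − 2100)/2100 = 12.47619
3250 = 28300/(1 + 12.47619·e^(−r·13)) → e^(−13r) = (8.70769 − 1)/12.47619 = 0.617792
r = −ln(0.617792)/13 = 0.4816/13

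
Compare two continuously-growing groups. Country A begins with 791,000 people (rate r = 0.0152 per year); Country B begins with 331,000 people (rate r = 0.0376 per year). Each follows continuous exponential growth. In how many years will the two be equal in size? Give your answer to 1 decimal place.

t ≈ 38.9 years

791000·e^(0.0152t) = 331000·e^(0.0376t)
791000/331000 = e^((0.0376 − 0.0152)t) → ln(2.38973) = 0.0224·t
t = 0.87118 / 0.0224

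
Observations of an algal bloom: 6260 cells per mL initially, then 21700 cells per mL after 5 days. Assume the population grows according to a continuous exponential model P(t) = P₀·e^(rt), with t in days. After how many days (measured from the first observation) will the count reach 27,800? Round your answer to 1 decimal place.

t ≈ 6.0 days

r = ln(21700/6260) / 5 ≈ 0.248626 per day
t = ln(27800/6260) / r = 1.49086 / 0.248626 ≈ 5.996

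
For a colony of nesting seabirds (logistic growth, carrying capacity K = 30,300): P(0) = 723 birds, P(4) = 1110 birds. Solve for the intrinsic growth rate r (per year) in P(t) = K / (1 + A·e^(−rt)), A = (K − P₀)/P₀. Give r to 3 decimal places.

A = (30300 − 723)/723 = 40.90871
1110 = 30300/(1 + 40.90871·e^(−r·4)) → e^(−4r) = (27.2973 − 1)/40.90871 = 0.642829
r = −ln(0.642829)/4 = 0.44188/4

r ≈ 0.110 per year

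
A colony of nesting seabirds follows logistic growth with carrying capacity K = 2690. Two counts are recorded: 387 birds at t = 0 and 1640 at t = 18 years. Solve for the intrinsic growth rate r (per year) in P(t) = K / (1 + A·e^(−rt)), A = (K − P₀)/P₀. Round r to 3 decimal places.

r ≈ 0.124 per year

A = (2690 − 387)/387 = 5.9509
1640 = 2690/(1 + 5.9509·e^(−r·18)) → e^(−18r) = (1.64024 − 1)/5.9509 = 0.107588
r = −ln(0.107588)/18 = 2.22945/18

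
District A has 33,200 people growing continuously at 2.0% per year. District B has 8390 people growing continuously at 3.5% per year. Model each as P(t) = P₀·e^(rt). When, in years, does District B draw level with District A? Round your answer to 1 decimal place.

t ≈ 91.7 years

33200·e^(0.02t) = 8390·e^(0.035t)
33200/8390 = e^((0.035 − 0.02)t) → ln(3.95709) = 0.015·t
t = 1.37551 / 0.015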